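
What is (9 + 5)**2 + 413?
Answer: 609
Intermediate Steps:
(9 + 5)**2 + 413 = 14**2 + 413 = 196 + 413 = 609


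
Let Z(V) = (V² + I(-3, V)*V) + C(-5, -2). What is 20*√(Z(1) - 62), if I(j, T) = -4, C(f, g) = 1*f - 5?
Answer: 100*I*√3 ≈ 173.21*I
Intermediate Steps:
C(f, g) = -5 + f (C(f, g) = f - 5 = -5 + f)
Z(V) = -10 + V² - 4*V (Z(V) = (V² - 4*V) + (-5 - 5) = (V² - 4*V) - 10 = -10 + V² - 4*V)
20*√(Z(1) - 62) = 20*√((-10 + 1² - 4*1) - 62) = 20*√((-10 + 1 - 4) - 62) = 20*√(-13 - 62) = 20*√(-75) = 20*(5*I*√3) = 100*I*√3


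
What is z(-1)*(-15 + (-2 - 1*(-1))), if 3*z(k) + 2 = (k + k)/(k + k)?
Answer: 16/3 ≈ 5.3333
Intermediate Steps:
z(k) = -⅓ (z(k) = -⅔ + ((k + k)/(k + k))/3 = -⅔ + ((2*k)/((2*k)))/3 = -⅔ + ((2*k)*(1/(2*k)))/3 = -⅔ + (⅓)*1 = -⅔ + ⅓ = -⅓)
z(-1)*(-15 + (-2 - 1*(-1))) = -(-15 + (-2 - 1*(-1)))/3 = -(-15 + (-2 + 1))/3 = -(-15 - 1)/3 = -⅓*(-16) = 16/3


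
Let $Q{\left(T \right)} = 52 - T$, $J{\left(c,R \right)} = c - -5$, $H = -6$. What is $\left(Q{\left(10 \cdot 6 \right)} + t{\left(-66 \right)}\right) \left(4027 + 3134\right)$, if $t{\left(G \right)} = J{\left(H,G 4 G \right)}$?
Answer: $-64449$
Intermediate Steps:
$J{\left(c,R \right)} = 5 + c$ ($J{\left(c,R \right)} = c + 5 = 5 + c$)
$t{\left(G \right)} = -1$ ($t{\left(G \right)} = 5 - 6 = -1$)
$\left(Q{\left(10 \cdot 6 \right)} + t{\left(-66 \right)}\right) \left(4027 + 3134\right) = \left(\left(52 - 10 \cdot 6\right) - 1\right) \left(4027 + 3134\right) = \left(\left(52 - 60\right) - 1\right) 7161 = \left(-8 - 1\right) 7161 = \left(-9\right) 7161 = -64449$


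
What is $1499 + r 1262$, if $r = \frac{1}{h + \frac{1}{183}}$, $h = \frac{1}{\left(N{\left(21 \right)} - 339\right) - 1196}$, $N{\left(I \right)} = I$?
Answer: $\frac{351647413}{1331} \approx 2.642 \cdot 10^{5}$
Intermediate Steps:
$h = - \frac{1}{1514}$ ($h = \frac{1}{\left(21 - 339\right) - 1196} = \frac{1}{-318 - 1196} = \frac{1}{-1514} = - \frac{1}{1514} \approx -0.0006605$)
$r = \frac{277062}{1331}$ ($r = \frac{1}{- \frac{1}{1514} + \frac{1}{183}} = \frac{1}{\frac{1331}{277062}} = \frac{277062}{1331} \approx 208.16$)
$1499 + r 1262 = 1499 + \frac{277062}{1331} \cdot 1262 = 1499 + \frac{349652244}{1331} = \frac{351647413}{1331}$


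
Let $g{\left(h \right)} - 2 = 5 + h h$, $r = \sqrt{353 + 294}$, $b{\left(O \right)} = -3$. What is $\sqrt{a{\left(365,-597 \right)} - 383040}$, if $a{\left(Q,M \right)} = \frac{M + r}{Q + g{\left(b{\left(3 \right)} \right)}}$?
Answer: $\frac{\sqrt{-55602696897 + 381 \sqrt{647}}}{381} \approx 618.9 i$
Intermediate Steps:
$r = \sqrt{647} \approx 25.436$
$g{\left(h \right)} = 7 + h^{2}$ ($g{\left(h \right)} = 2 + \left(5 + h h\right) = 2 + \left(5 + h^{2}\right) = 7 + h^{2}$)
$a{\left(Q,M \right)} = \frac{M + \sqrt{647}}{16 + Q}$ ($a{\left(Q,M \right)} = \frac{M + \sqrt{647}}{Q + \left(7 + \left(-3\right)^{2}\right)} = \frac{M + \sqrt{647}}{Q + \left(7 + 9\right)} = \frac{M + \sqrt{647}}{Q + 16} = \frac{M + \sqrt{647}}{16 + Q}$)
$\sqrt{a{\left(365,-597 \right)} - 383040} = \sqrt{\frac{-597 + \sqrt{647}}{16 + 365} - 383040} = \sqrt{\frac{-597 + \sqrt{647}}{381} - 383040} = \sqrt{\left(- \frac{199}{127} + \frac{\sqrt{647}}{381}\right) - 383040} = \sqrt{- \frac{48646279}{127} + \frac{\sqrt{647}}{381}}$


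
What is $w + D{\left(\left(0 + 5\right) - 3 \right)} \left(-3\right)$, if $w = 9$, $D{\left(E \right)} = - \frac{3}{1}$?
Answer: $18$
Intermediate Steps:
$D{\left(E \right)} = -3$ ($D{\left(E \right)} = \left(-3\right) 1 = -3$)
$w + D{\left(\left(0 + 5\right) - 3 \right)} \left(-3\right) = 9 - -9 = 9 + 9 = 18$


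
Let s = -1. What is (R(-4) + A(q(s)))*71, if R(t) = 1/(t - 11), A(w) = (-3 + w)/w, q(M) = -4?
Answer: 7171/60 ≈ 119.52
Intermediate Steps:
A(w) = (-3 + w)/w
R(t) = 1/(-11 + t)
(R(-4) + A(q(s)))*71 = (1/(-11 - 4) + (-3 - 4)/(-4))*71 = (1/(-15) - ¼*(-7))*71 = (-1/15 + 7/4)*71 = (101/60)*71 = 7171/60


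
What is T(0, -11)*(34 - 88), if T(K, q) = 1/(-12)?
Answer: 9/2 ≈ 4.5000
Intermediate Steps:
T(K, q) = -1/12
T(0, -11)*(34 - 88) = -(34 - 88)/12 = -1/12*(-54) = 9/2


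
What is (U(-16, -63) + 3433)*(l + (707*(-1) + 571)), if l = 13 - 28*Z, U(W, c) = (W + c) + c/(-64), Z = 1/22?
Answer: -293520873/704 ≈ -4.1693e+5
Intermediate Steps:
Z = 1/22 ≈ 0.045455
U(W, c) = W + 63*c/64 (U(W, c) = (W + c) + c*(-1/64) = (W + c) - c/64 = W + 63*c/64)
l = 129/11 (l = 13 - 28*1/22 = 13 - 14/11 = 129/11 ≈ 11.727)
(U(-16, -63) + 3433)*(l + (707*(-1) + 571)) = ((-16 + (63/64)*(-63)) + 3433)*(129/11 + (707*(-1) + 571)) = ((-16 - 3969/64) + 3433)*(129/11 + (-707 + 571)) = (-4993/64 + 3433)*(129/11 - 136) = (214719/64)*(-1367/11) = -293520873/704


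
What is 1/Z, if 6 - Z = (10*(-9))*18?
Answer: 1/1626 ≈ 0.00061501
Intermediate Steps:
Z = 1626 (Z = 6 - 10*(-9)*18 = 6 - (-90)*18 = 6 - 1*(-1620) = 6 + 1620 = 1626)
1/Z = 1/1626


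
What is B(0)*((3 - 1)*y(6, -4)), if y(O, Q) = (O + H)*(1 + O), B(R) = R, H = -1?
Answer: 0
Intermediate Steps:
y(O, Q) = (1 + O)*(-1 + O) (y(O, Q) = (O - 1)*(1 + O) = (-1 + O)*(1 + O) = (1 + O)*(-1 + O))
B(0)*((3 - 1)*y(6, -4)) = 0*((3 - 1)*(-1 + 6**2)) = 0*(2*(-1 + 36)) = 0*(2*35) = 0*70 = 0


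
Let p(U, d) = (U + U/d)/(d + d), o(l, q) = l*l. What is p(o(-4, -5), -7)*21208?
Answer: -1017984/49 ≈ -20775.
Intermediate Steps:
o(l, q) = l**2
p(U, d) = (U + U/d)/(2*d) (p(U, d) = (U + U/d)/((2*d)) = (U + U/d)*(1/(2*d)) = (U + U/d)/(2*d))
p(o(-4, -5), -7)*21208 = ((1/2)*(-4)**2*(1 - 7)/(-7)**2)*21208 = ((1/2)*16*(1/49)*(-6))*21208 = -48/49*21208 = -1017984/49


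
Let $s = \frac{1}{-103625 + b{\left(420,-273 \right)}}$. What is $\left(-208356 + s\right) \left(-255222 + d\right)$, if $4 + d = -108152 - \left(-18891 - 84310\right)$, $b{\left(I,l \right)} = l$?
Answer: $\frac{5632252294728953}{103898} \approx 5.4209 \cdot 10^{10}$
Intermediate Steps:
$s = - \frac{1}{103898}$ ($s = \frac{1}{-103625 - 273} = \frac{1}{-103898} = - \frac{1}{103898} \approx -9.6248 \cdot 10^{-6}$)
$d = -4955$ ($d = -4 - 4951 = -4955$)
$\left(-208356 + s\right) \left(-255222 + d\right) = \left(-208356 - \frac{1}{103898}\right) \left(-255222 - 4955\right) = \left(- \frac{21647771689}{103898}\right) \left(-260177\right) = \frac{5632252294728953}{103898}$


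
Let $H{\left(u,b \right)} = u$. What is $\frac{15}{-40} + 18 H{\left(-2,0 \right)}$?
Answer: $- \frac{291}{8} \approx -36.375$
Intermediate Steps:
$\frac{15}{-40} + 18 H{\left(-2,0 \right)} = \frac{15}{-40} + 18 \left(-2\right) = 15 \left(- \frac{1}{40}\right) - 36 = - \frac{3}{8} - 36 = - \frac{291}{8}$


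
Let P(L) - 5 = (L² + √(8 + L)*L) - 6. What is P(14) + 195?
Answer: 390 + 14*√22 ≈ 455.67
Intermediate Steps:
P(L) = -1 + L² + L*√(8 + L) (P(L) = 5 + ((L² + √(8 + L)*L) - 6) = 5 + ((L² + L*√(8 + L)) - 6) = 5 + (-6 + L² + L*√(8 + L)) = -1 + L² + L*√(8 + L))
P(14) + 195 = (-1 + 14² + 14*√(8 + 14)) + 195 = (-1 + 196 + 14*√22) + 195 = (195 + 14*√22) + 195 = 390 + 14*√22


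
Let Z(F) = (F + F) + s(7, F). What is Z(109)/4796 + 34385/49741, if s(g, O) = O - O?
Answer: 806211/1094302 ≈ 0.73674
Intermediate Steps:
s(g, O) = 0
Z(F) = 2*F (Z(F) = (F + F) + 0 = 2*F + 0 = 2*F)
Z(109)/4796 + 34385/49741 = (2*109)/4796 + 34385/49741 = 218*(1/4796) + 34385*(1/49741) = 1/22 + 34385/49741 = 806211/1094302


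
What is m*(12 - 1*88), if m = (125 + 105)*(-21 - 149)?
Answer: 2971600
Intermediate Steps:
m = -39100 (m = 230*(-170) = -39100)
m*(12 - 1*88) = -39100*(12 - 1*88) = -39100*(12 - 88) = -39100*(-76) = 2971600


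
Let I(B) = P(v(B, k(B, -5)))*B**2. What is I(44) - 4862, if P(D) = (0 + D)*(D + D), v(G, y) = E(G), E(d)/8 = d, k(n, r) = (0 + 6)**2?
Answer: 479751426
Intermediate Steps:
k(n, r) = 36 (k(n, r) = 6**2 = 36)
E(d) = 8*d
v(G, y) = 8*G
P(D) = 2*D**2 (P(D) = D*(2*D) = 2*D**2)
I(B) = 128*B**4 (I(B) = (2*(8*B)**2)*B**2 = (2*(64*B**2))*B**2 = (128*B**2)*B**2 = 128*B**4)
I(44) - 4862 = 128*44**4 - 4862 = 128*3748096 - 4862 = 479756288 - 4862 = 479751426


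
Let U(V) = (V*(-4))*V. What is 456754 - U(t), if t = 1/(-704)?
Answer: 56593647617/123904 ≈ 4.5675e+5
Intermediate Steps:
t = -1/704 ≈ -0.0014205
U(V) = -4*V² (U(V) = (-4*V)*V = -4*V²)
456754 - U(t) = 456754 - (-4)*(-1/704)² = 456754 - (-4)/495616 = 456754 - 1*(-1/123904) = 456754 + 1/123904 = 56593647617/123904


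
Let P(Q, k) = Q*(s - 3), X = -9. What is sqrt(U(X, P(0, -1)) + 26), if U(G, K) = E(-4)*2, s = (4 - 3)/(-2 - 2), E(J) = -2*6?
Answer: sqrt(2) ≈ 1.4142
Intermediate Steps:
E(J) = -12
s = -1/4 (s = 1/(-4) = 1*(-1/4) = -1/4 ≈ -0.25000)
P(Q, k) = -13*Q/4 (P(Q, k) = Q*(-1/4 - 3) = Q*(-13/4) = -13*Q/4)
U(G, K) = -24 (U(G, K) = -12*2 = -24)
sqrt(U(X, P(0, -1)) + 26) = sqrt(-24 + 26) = sqrt(2)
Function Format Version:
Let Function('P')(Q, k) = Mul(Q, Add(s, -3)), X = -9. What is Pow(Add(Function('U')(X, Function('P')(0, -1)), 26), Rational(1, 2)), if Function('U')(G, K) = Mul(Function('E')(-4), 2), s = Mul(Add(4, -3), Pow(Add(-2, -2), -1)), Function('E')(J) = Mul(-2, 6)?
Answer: Pow(2, Rational(1, 2)) ≈ 1.4142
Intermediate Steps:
Function('E')(J) = -12
s = Rational(-1, 4) (s = Mul(1, Pow(-4, -1)) = Mul(1, Rational(-1, 4)) = Rational(-1, 4) ≈ -0.25000)
Function('P')(Q, k) = Mul(Rational(-13, 4), Q) (Function('P')(Q, k) = Mul(Q, Add(Rational(-1, 4), -3)) = Mul(Q, Rational(-13, 4)) = Mul(Rational(-13, 4), Q))
Function('U')(G, K) = -24 (Function('U')(G, K) = Mul(-12, 2) = -24)
Pow(Add(Function('U')(X, Function('P')(0, -1)), 26), Rational(1, 2)) = Pow(Add(-24, 26), Rational(1, 2)) = Pow(2, Rational(1, 2))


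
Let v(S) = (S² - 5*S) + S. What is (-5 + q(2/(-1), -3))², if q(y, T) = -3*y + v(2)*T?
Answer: 169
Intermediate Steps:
v(S) = S² - 4*S
q(y, T) = -4*T - 3*y (q(y, T) = -3*y + (2*(-4 + 2))*T = -3*y + (2*(-2))*T = -3*y - 4*T = -4*T - 3*y)
(-5 + q(2/(-1), -3))² = (-5 + (-4*(-3) - 6/(-1)))² = (-5 + (12 - 6*(-1)))² = (-5 + (12 - 3*(-2)))² = (-5 + (12 + 6))² = (-5 + 18)² = 13² = 169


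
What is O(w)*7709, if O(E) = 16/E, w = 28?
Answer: 30836/7 ≈ 4405.1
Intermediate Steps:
O(w)*7709 = (16/28)*7709 = (16*(1/28))*7709 = (4/7)*7709 = 30836/7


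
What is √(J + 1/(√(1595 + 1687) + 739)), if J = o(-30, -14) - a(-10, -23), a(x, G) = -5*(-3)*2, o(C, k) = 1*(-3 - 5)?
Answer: √(-28081 - 38*√3282)/√(739 + √3282) ≈ 6.1643*I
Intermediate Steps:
o(C, k) = -8 (o(C, k) = 1*(-8) = -8)
a(x, G) = 30 (a(x, G) = 15*2 = 30)
J = -38 (J = -8 - 1*30 = -8 - 30 = -38)
√(J + 1/(√(1595 + 1687) + 739)) = √(-38 + 1/(√(1595 + 1687) + 739)) = √(-38 + 1/(√3282 + 739)) = √(-38 + 1/(739 + √3282))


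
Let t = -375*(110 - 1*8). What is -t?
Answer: 38250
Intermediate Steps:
t = -38250 (t = -375*(110 - 8) = -375*102 = -38250)
-t = -1*(-38250) = 38250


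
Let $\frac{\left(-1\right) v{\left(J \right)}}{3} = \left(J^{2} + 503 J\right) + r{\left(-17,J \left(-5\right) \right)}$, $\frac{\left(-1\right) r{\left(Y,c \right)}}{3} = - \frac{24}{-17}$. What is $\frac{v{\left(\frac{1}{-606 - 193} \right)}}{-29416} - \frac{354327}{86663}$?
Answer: $- \frac{831848300183625}{203432767538251} \approx -4.0891$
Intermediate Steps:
$r{\left(Y,c \right)} = - \frac{72}{17}$ ($r{\left(Y,c \right)} = - 3 \left(- \frac{24}{-17}\right) = - 3 \left(\left(-24\right) \left(- \frac{1}{17}\right)\right) = \left(-3\right) \frac{24}{17} = - \frac{72}{17}$)
$v{\left(J \right)} = \frac{216}{17} - 1509 J - 3 J^{2}$ ($v{\left(J \right)} = - 3 \left(\left(J^{2} + 503 J\right) - \frac{72}{17}\right) = - 3 \left(- \frac{72}{17} + J^{2} + 503 J\right) = \frac{216}{17} - 1509 J - 3 J^{2}$)
$\frac{v{\left(\frac{1}{-606 - 193} \right)}}{-29416} - \frac{354327}{86663} = \frac{\frac{216}{17} - \frac{1509}{-606 - 193} - 3 \left(\frac{1}{-606 - 193}\right)^{2}}{-29416} - \frac{354327}{86663} = \left(\frac{216}{17} - \frac{1509}{-799} - 3 \left(\frac{1}{-799}\right)^{2}\right) \left(- \frac{1}{29416}\right) - \frac{354327}{86663} = \left(\frac{216}{17} - - \frac{1509}{799} - 3 \left(- \frac{1}{799}\right)^{2}\right) \left(- \frac{1}{29416}\right) - \frac{354327}{86663} = \left(\frac{216}{17} + \frac{1509}{799} - \frac{3}{638401}\right) \left(- \frac{1}{29416}\right) - \frac{354327}{86663} = \frac{9317136}{638401} \left(- \frac{1}{29416}\right) - \frac{354327}{86663} = - \frac{1164642}{2347400477} - \frac{354327}{86663} = - \frac{831848300183625}{203432767538251}$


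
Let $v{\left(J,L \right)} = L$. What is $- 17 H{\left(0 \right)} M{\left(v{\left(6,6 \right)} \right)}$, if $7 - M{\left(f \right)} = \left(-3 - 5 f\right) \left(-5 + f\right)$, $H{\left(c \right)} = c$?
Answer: $0$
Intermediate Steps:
$M{\left(f \right)} = 7 - \left(-5 + f\right) \left(-3 - 5 f\right)$ ($M{\left(f \right)} = 7 - \left(-3 - 5 f\right) \left(-5 + f\right) = 7 - \left(-5 + f\right) \left(-3 - 5 f\right)$)
$- 17 H{\left(0 \right)} M{\left(v{\left(6,6 \right)} \right)} = \left(-17\right) 0 \left(-8 - 132 + 5 \cdot 6^{2}\right) = 0 \left(-8 - 132 + 5 \cdot 36\right) = 0 \left(-8 - 132 + 180\right) = 0 \cdot 40 = 0$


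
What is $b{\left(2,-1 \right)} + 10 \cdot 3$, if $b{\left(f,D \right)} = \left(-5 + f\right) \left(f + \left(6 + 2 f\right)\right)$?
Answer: $-6$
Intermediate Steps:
$b{\left(f,D \right)} = \left(-5 + f\right) \left(6 + 3 f\right)$
$b{\left(2,-1 \right)} + 10 \cdot 3 = \left(-30 - 18 + 3 \cdot 2^{2}\right) + 10 \cdot 3 = \left(-30 - 18 + 3 \cdot 4\right) + 30 = \left(-30 - 18 + 12\right) + 30 = -36 + 30 = -6$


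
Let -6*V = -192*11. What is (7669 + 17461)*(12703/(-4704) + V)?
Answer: 2949373475/336 ≈ 8.7779e+6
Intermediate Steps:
V = 352 (V = -(-32)*11 = -⅙*(-2112) = 352)
(7669 + 17461)*(12703/(-4704) + V) = (7669 + 17461)*(12703/(-4704) + 352) = 25130*(12703*(-1/4704) + 352) = 25130*(-12703/4704 + 352) = 25130*(1643105/4704) = 2949373475/336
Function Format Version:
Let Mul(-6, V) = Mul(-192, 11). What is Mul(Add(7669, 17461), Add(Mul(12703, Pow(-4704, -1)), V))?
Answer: Rational(2949373475, 336) ≈ 8.7779e+6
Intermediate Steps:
V = 352 (V = Mul(Rational(-1, 6), Mul(-192, 11)) = Mul(Rational(-1, 6), -2112) = 352)
Mul(Add(7669, 17461), Add(Mul(12703, Pow(-4704, -1)), V)) = Mul(Add(7669, 17461), Add(Mul(12703, Pow(-4704, -1)), 352)) = Mul(25130, Add(Mul(12703, Rational(-1, 4704)), 352)) = Mul(25130, Add(Rational(-12703, 4704), 352)) = Mul(25130, Rational(1643105, 4704)) = Rational(2949373475, 336)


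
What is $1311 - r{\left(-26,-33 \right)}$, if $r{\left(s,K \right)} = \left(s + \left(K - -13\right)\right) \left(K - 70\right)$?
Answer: $-3427$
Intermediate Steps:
$r{\left(s,K \right)} = \left(-70 + K\right) \left(13 + K + s\right)$ ($r{\left(s,K \right)} = \left(s + \left(K + 13\right)\right) \left(-70 + K\right) = \left(s + \left(13 + K\right)\right) \left(-70 + K\right) = \left(13 + K + s\right) \left(-70 + K\right) = \left(-70 + K\right) \left(13 + K + s\right)$)
$1311 - r{\left(-26,-33 \right)} = 1311 - \left(-910 + \left(-33\right)^{2} - -1820 - -1881 - -858\right) = 1311 - \left(-910 + 1089 + 1820 + 1881 + 858\right) = 1311 - 4738 = -3427$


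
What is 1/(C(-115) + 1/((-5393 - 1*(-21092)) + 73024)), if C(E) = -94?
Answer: -88723/8339961 ≈ -0.010638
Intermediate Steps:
1/(C(-115) + 1/((-5393 - 1*(-21092)) + 73024)) = 1/(-94 + 1/((-5393 - 1*(-21092)) + 73024)) = 1/(-94 + 1/((-5393 + 21092) + 73024)) = 1/(-94 + 1/(15699 + 73024)) = 1/(-94 + 1/88723) = 1/(-8339961/88723) = -88723/8339961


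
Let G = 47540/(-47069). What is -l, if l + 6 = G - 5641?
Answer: 265846183/47069 ≈ 5648.0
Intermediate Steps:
G = -47540/47069 (G = 47540*(-1/47069) = -47540/47069 ≈ -1.0100)
l = -265846183/47069 (l = -6 + (-47540/47069 - 5641) = -6 - 265563769/47069 = -265846183/47069 ≈ -5648.0)
-l = -1*(-265846183/47069) = 265846183/47069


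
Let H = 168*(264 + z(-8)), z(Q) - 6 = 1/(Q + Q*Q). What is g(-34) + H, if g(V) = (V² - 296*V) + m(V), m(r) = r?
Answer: 56549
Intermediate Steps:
z(Q) = 6 + 1/(Q + Q²) (z(Q) = 6 + 1/(Q + Q*Q) = 6 + 1/(Q + Q²))
g(V) = V² - 295*V (g(V) = (V² - 296*V) + V = V² - 295*V)
H = 45363 (H = 168*(264 + (1 + 6*(-8) + 6*(-8)²)/((-8)*(1 - 8))) = 168*(264 - ⅛*(1 - 48 + 6*64)/(-7)) = 168*(264 - ⅛*(-⅐)*(1 - 48 + 384)) = 168*(264 - ⅛*(-⅐)*337) = 168*(264 + 337/56) = 168*(15121/56) = 45363)
g(-34) + H = -34*(-295 - 34) + 45363 = -34*(-329) + 45363 = 11186 + 45363 = 56549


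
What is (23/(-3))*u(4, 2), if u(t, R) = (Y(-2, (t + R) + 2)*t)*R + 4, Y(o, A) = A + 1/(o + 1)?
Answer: -460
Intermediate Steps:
Y(o, A) = A + 1/(1 + o)
u(t, R) = 4 + R*t*(1 + R + t) (u(t, R) = (((1 + ((t + R) + 2) + ((t + R) + 2)*(-2))/(1 - 2))*t)*R + 4 = (((1 + ((R + t) + 2) + ((R + t) + 2)*(-2))/(-1))*t)*R + 4 = ((-(1 + (2 + R + t) + (2 + R + t)*(-2)))*t)*R + 4 = ((-(1 + (2 + R + t) + (-4 - 2*R - 2*t)))*t)*R + 4 = ((-(-1 - R - t))*t)*R + 4 = ((1 + R + t)*t)*R + 4 = (t*(1 + R + t))*R + 4 = R*t*(1 + R + t) + 4 = 4 + R*t*(1 + R + t))
(23/(-3))*u(4, 2) = (23/(-3))*(4 + 2*4*(1 + 2 + 4)) = (-1/3*23)*(4 + 2*4*7) = -23*(4 + 56)/3 = -23/3*60 = -460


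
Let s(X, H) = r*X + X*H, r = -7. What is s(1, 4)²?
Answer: 9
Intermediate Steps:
s(X, H) = -7*X + H*X (s(X, H) = -7*X + X*H = -7*X + H*X)
s(1, 4)² = (1*(-7 + 4))² = (1*(-3))² = (-3)² = 9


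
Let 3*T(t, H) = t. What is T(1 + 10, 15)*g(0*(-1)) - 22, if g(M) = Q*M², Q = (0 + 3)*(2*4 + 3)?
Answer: -22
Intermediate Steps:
T(t, H) = t/3
Q = 33 (Q = 3*(8 + 3) = 3*11 = 33)
g(M) = 33*M²
T(1 + 10, 15)*g(0*(-1)) - 22 = ((1 + 10)/3)*(33*(0*(-1))²) - 22 = ((⅓)*11)*(33*0²) - 22 = 11*(33*0)/3 - 22 = (11/3)*0 - 22 = 0 - 22 = -22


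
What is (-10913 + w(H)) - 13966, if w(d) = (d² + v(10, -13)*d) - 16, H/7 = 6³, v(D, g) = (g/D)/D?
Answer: 56526311/25 ≈ 2.2611e+6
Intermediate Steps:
v(D, g) = g/D²
H = 1512 (H = 7*6³ = 7*216 = 1512)
w(d) = -16 + d² - 13*d/100 (w(d) = (d² + (-13/10²)*d) - 16 = (d² + (-13*1/100)*d) - 16 = (d² - 13*d/100) - 16 = -16 + d² - 13*d/100)
(-10913 + w(H)) - 13966 = (-10913 + (-16 + 1512² - 13/100*1512)) - 13966 = (-10913 + (-16 + 2286144 - 4914/25)) - 13966 = (-10913 + 57148286/25) - 13966 = 56875461/25 - 13966 = 56526311/25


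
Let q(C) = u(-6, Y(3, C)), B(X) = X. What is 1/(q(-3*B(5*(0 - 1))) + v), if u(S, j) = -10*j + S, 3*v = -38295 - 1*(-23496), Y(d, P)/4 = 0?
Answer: -1/4939 ≈ -0.00020247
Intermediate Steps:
Y(d, P) = 0 (Y(d, P) = 4*0 = 0)
v = -4933 (v = (-38295 - 1*(-23496))/3 = (-38295 + 23496)/3 = (⅓)*(-14799) = -4933)
u(S, j) = S - 10*j
q(C) = -6 (q(C) = -6 - 10*0 = -6 + 0 = -6)
1/(q(-3*B(5*(0 - 1))) + v) = 1/(-6 - 4933) = 1/(-4939) = -1/4939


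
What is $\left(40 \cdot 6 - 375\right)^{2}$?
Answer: $18225$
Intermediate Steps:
$\left(40 \cdot 6 - 375\right)^{2} = \left(240 - 375\right)^{2} = \left(-135\right)^{2} = 18225$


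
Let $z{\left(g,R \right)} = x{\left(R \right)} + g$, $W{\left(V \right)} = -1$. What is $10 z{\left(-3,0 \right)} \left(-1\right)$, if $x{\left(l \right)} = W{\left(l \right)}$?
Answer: $40$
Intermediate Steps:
$x{\left(l \right)} = -1$
$z{\left(g,R \right)} = -1 + g$
$10 z{\left(-3,0 \right)} \left(-1\right) = 10 \left(-1 - 3\right) \left(-1\right) = 10 \left(-4\right) \left(-1\right) = \left(-40\right) \left(-1\right) = 40$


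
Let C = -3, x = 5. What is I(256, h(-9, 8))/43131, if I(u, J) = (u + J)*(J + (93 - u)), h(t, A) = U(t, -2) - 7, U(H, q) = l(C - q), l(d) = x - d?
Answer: -13940/14377 ≈ -0.96960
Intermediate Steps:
l(d) = 5 - d
U(H, q) = 8 + q (U(H, q) = 5 - (-3 - q) = 5 + (3 + q) = 8 + q)
h(t, A) = -1 (h(t, A) = (8 - 2) - 7 = 6 - 7 = -1)
I(u, J) = (J + u)*(93 + J - u)
I(256, h(-9, 8))/43131 = ((-1)² - 1*256² + 93*(-1) + 93*256)/43131 = (1 - 1*65536 - 93 + 23808)*(1/43131) = (1 - 65536 - 93 + 23808)*(1/43131) = -41820*1/43131 = -13940/14377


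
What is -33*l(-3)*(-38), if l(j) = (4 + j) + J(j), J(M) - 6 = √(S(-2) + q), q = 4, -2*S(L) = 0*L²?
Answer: 11286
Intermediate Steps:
S(L) = 0 (S(L) = -0*L² = -½*0 = 0)
J(M) = 8 (J(M) = 6 + √(0 + 4) = 6 + √4 = 6 + 2 = 8)
l(j) = 12 + j (l(j) = (4 + j) + 8 = 12 + j)
-33*l(-3)*(-38) = -33*(12 - 3)*(-38) = -33*9*(-38) = -297*(-38) = 11286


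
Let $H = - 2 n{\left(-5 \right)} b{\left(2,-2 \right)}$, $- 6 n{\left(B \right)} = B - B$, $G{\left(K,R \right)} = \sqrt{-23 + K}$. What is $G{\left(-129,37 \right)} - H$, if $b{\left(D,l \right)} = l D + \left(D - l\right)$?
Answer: $2 i \sqrt{38} \approx 12.329 i$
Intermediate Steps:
$b{\left(D,l \right)} = D - l + D l$ ($b{\left(D,l \right)} = D l + \left(D - l\right) = D - l + D l$)
$n{\left(B \right)} = 0$ ($n{\left(B \right)} = - \frac{B - B}{6} = \left(- \frac{1}{6}\right) 0 = 0$)
$H = 0$ ($H = \left(-2\right) 0 \left(2 - -2 + 2 \left(-2\right)\right) = 0 \left(2 + 2 - 4\right) = 0 \cdot 0 = 0$)
$G{\left(-129,37 \right)} - H = \sqrt{-23 - 129} - 0 = \sqrt{-152} + 0 = 2 i \sqrt{38} + 0 = 2 i \sqrt{38}$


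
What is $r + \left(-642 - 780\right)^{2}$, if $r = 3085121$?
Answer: $5107205$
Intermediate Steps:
$r + \left(-642 - 780\right)^{2} = 3085121 + \left(-642 - 780\right)^{2} = 3085121 + \left(-1422\right)^{2} = 3085121 + 2022084 = 5107205$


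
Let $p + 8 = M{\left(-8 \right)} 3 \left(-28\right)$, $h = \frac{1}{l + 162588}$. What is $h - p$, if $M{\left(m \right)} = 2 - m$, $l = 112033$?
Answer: $\frac{232878609}{274621} \approx 848.0$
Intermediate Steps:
$h = \frac{1}{274621}$ ($h = \frac{1}{112033 + 162588} = \frac{1}{274621} \approx 3.6414 \cdot 10^{-6}$)
$p = -848$ ($p = -8 + \left(2 - -8\right) 3 \left(-28\right) = -8 + \left(2 + 8\right) 3 \left(-28\right) = -8 + 10 \cdot 3 \left(-28\right) = -8 + 30 \left(-28\right) = -8 - 840 = -848$)
$h - p = \frac{1}{274621} - -848 = \frac{1}{274621} + 848 = \frac{232878609}{274621}$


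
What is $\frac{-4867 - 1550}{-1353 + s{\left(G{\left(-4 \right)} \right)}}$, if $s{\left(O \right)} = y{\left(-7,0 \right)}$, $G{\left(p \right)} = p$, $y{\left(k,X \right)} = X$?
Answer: $\frac{2139}{451} \approx 4.7428$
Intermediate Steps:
$s{\left(O \right)} = 0$
$\frac{-4867 - 1550}{-1353 + s{\left(G{\left(-4 \right)} \right)}} = \frac{-4867 - 1550}{-1353 + 0} = - \frac{6417}{-1353} = \left(-6417\right) \left(- \frac{1}{1353}\right) = \frac{2139}{451}$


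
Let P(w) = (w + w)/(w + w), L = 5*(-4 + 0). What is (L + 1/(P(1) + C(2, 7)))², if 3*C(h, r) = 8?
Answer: 47089/121 ≈ 389.17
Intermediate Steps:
C(h, r) = 8/3 (C(h, r) = (⅓)*8 = 8/3)
L = -20 (L = 5*(-4) = -20)
P(w) = 1 (P(w) = (2*w)/((2*w)) = (2*w)*(1/(2*w)) = 1)
(L + 1/(P(1) + C(2, 7)))² = (-20 + 1/(1 + 8/3))² = (-20 + 1/(11/3))² = (-20 + 3/11)² = (-217/11)² = 47089/121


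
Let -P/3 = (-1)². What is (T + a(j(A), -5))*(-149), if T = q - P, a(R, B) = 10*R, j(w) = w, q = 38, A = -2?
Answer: -3129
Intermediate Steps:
P = -3 (P = -3*(-1)² = -3*1 = -3)
T = 41 (T = 38 - 1*(-3) = 38 + 3 = 41)
(T + a(j(A), -5))*(-149) = (41 + 10*(-2))*(-149) = (41 - 20)*(-149) = 21*(-149) = -3129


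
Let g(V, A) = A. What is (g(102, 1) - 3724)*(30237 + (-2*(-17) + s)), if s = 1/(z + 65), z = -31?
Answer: -225398085/2 ≈ -1.1270e+8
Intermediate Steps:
s = 1/34 (s = 1/(-31 + 65) = 1/34 ≈ 0.029412)
(g(102, 1) - 3724)*(30237 + (-2*(-17) + s)) = (1 - 3724)*(30237 + (-2*(-17) + 1/34)) = -3723*(30237 + (34 + 1/34)) = -3723*(30237 + 1157/34) = -3723*1029215/34 = -225398085/2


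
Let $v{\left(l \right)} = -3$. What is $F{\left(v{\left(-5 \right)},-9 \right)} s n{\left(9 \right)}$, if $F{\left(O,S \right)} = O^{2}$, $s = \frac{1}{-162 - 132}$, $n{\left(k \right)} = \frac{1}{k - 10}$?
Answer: $\frac{3}{98} \approx 0.030612$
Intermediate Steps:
$n{\left(k \right)} = \frac{1}{-10 + k}$
$s = - \frac{1}{294}$ ($s = \frac{1}{-294} = - \frac{1}{294} \approx -0.0034014$)
$F{\left(v{\left(-5 \right)},-9 \right)} s n{\left(9 \right)} = \frac{\left(-3\right)^{2} \left(- \frac{1}{294}\right)}{-10 + 9} = \frac{9 \left(- \frac{1}{294}\right)}{-1} = \left(- \frac{3}{98}\right) \left(-1\right) = \frac{3}{98}$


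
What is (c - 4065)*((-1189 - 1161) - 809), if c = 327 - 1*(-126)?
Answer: 11410308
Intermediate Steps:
c = 453 (c = 327 + 126 = 453)
(c - 4065)*((-1189 - 1161) - 809) = (453 - 4065)*((-1189 - 1161) - 809) = -3612*(-2350 - 809) = -3612*(-3159) = 11410308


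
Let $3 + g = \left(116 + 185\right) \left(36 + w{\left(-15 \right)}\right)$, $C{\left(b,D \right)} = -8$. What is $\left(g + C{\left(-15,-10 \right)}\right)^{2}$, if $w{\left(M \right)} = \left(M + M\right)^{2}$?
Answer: $79368975625$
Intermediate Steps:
$w{\left(M \right)} = 4 M^{2}$ ($w{\left(M \right)} = \left(2 M\right)^{2} = 4 M^{2}$)
$g = 281733$ ($g = -3 + \left(116 + 185\right) \left(36 + 4 \left(-15\right)^{2}\right) = -3 + 301 \left(36 + 4 \cdot 225\right) = -3 + 301 \left(36 + 900\right) = -3 + 301 \cdot 936 = -3 + 281736 = 281733$)
$\left(g + C{\left(-15,-10 \right)}\right)^{2} = \left(281733 - 8\right)^{2} = 281725^{2} = 79368975625$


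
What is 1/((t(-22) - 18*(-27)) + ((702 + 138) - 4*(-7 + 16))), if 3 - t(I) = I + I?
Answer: 1/1337 ≈ 0.00074794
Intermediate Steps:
t(I) = 3 - 2*I (t(I) = 3 - (I + I) = 3 - 2*I)
1/((t(-22) - 18*(-27)) + ((702 + 138) - 4*(-7 + 16))) = 1/(((3 - 2*(-22)) - 18*(-27)) + ((702 + 138) - 4*(-7 + 16))) = 1/(((3 + 44) + 486) + (840 - 4*9)) = 1/((47 + 486) + (840 - 36)) = 1/(533 + 804) = 1/1337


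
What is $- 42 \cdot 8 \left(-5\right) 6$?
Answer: $10080$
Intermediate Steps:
$- 42 \cdot 8 \left(-5\right) 6 = \left(-42\right) \left(-40\right) 6 = 1680 \cdot 6 = 10080$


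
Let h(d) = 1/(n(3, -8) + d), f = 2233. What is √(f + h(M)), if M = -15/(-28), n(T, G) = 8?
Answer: √127557885/239 ≈ 47.256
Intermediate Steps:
M = 15/28 (M = -15*(-1/28) = 15/28 ≈ 0.53571)
h(d) = 1/(8 + d)
√(f + h(M)) = √(2233 + 1/(8 + 15/28)) = √(2233 + 1/(239/28)) = √(2233 + 28/239) = √(533715/239) = √127557885/239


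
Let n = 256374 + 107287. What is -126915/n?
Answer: -126915/363661 ≈ -0.34899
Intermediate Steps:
n = 363661
-126915/n = -126915/363661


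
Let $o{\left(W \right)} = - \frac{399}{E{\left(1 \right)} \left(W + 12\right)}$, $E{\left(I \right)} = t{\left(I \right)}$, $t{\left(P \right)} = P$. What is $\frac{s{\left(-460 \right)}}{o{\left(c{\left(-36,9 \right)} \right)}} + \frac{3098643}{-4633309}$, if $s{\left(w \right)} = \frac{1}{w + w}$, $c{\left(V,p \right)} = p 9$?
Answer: $- \frac{379006324901}{566931689240} \approx -0.66852$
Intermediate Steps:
$c{\left(V,p \right)} = 9 p$
$E{\left(I \right)} = I$
$s{\left(w \right)} = \frac{1}{2 w}$
$o{\left(W \right)} = - \frac{399}{12 + W}$ ($o{\left(W \right)} = - \frac{399}{1 \left(W + 12\right)} = - \frac{399}{1 \left(12 + W\right)} = - \frac{399}{12 + W}$)
$\frac{s{\left(-460 \right)}}{o{\left(c{\left(-36,9 \right)} \right)}} + \frac{3098643}{-4633309} = \frac{\frac{1}{2} \frac{1}{-460}}{\left(-399\right) \frac{1}{12 + 9 \cdot 9}} + \frac{3098643}{-4633309} = \frac{\frac{1}{2} \left(- \frac{1}{460}\right)}{\left(-399\right) \frac{1}{12 + 81}} + 3098643 \left(- \frac{1}{4633309}\right) = - \frac{1}{920 \left(- \frac{399}{93}\right)} - \frac{3098643}{4633309} = - \frac{1}{920 \left(\left(-399\right) \frac{1}{93}\right)} - \frac{3098643}{4633309} = - \frac{1}{920 \left(- \frac{133}{31}\right)} - \frac{3098643}{4633309} = \left(- \frac{1}{920}\right) \left(- \frac{31}{133}\right) - \frac{3098643}{4633309} = \frac{31}{122360} - \frac{3098643}{4633309} = - \frac{379006324901}{566931689240}$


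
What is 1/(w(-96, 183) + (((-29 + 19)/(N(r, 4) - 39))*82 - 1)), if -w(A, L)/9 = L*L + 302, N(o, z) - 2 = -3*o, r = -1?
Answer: -17/5169630 ≈ -3.2884e-6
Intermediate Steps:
N(o, z) = 2 - 3*o
w(A, L) = -2718 - 9*L**2 (w(A, L) = -9*(L*L + 302) = -9*(L**2 + 302) = -9*(302 + L**2) = -2718 - 9*L**2)
1/(w(-96, 183) + (((-29 + 19)/(N(r, 4) - 39))*82 - 1)) = 1/((-2718 - 9*183**2) + (((-29 + 19)/((2 - 3*(-1)) - 39))*82 - 1)) = 1/((-2718 - 9*33489) + (-10/((2 + 3) - 39)*82 - 1)) = 1/((-2718 - 301401) + (-10/(5 - 39)*82 - 1)) = 1/(-304119 + (-10/(-34)*82 - 1)) = 1/(-304119 + (-10*(-1/34)*82 - 1)) = 1/(-304119 + ((5/17)*82 - 1)) = 1/(-304119 + (410/17 - 1)) = 1/(-304119 + 393/17) = 1/(-5169630/17) = -17/5169630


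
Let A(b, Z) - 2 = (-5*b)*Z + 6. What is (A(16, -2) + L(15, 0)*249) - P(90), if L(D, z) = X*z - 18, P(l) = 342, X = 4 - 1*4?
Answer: -4656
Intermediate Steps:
X = 0 (X = 4 - 4 = 0)
L(D, z) = -18 (L(D, z) = 0*z - 18 = 0 - 18 = -18)
A(b, Z) = 8 - 5*Z*b (A(b, Z) = 2 + ((-5*b)*Z + 6) = 2 + (-5*Z*b + 6) = 2 + (6 - 5*Z*b) = 8 - 5*Z*b)
(A(16, -2) + L(15, 0)*249) - P(90) = ((8 - 5*(-2)*16) - 18*249) - 1*342 = ((8 + 160) - 4482) - 342 = (168 - 4482) - 342 = -4314 - 342 = -4656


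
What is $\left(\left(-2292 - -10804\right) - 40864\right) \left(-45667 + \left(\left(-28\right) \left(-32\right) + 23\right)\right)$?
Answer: $1447687296$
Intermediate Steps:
$\left(\left(-2292 - -10804\right) - 40864\right) \left(-45667 + \left(\left(-28\right) \left(-32\right) + 23\right)\right) = \left(\left(-2292 + 10804\right) - 40864\right) \left(-45667 + \left(896 + 23\right)\right) = \left(8512 - 40864\right) \left(-45667 + 919\right) = \left(-32352\right) \left(-44748\right) = 1447687296$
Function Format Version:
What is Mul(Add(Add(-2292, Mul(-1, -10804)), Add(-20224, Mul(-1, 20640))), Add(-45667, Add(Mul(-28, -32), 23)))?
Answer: 1447687296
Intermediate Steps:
Mul(Add(Add(-2292, Mul(-1, -10804)), Add(-20224, Mul(-1, 20640))), Add(-45667, Add(Mul(-28, -32), 23))) = Mul(Add(Add(-2292, 10804), Add(-20224, -20640)), Add(-45667, Add(896, 23))) = Mul(Add(8512, -40864), Add(-45667, 919)) = Mul(-32352, -44748) = 1447687296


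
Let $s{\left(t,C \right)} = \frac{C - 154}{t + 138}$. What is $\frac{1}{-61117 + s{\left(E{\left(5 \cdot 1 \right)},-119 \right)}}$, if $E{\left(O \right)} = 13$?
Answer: $- \frac{151}{9228940} \approx -1.6362 \cdot 10^{-5}$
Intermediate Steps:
$s{\left(t,C \right)} = \frac{-154 + C}{138 + t}$
$\frac{1}{-61117 + s{\left(E{\left(5 \cdot 1 \right)},-119 \right)}} = \frac{1}{-61117 + \frac{-154 - 119}{138 + 13}} = \frac{1}{-61117 + \frac{1}{151} \left(-273\right)} = \frac{1}{-61117 - \frac{273}{151}} = \frac{1}{- \frac{9228940}{151}} = - \frac{151}{9228940}$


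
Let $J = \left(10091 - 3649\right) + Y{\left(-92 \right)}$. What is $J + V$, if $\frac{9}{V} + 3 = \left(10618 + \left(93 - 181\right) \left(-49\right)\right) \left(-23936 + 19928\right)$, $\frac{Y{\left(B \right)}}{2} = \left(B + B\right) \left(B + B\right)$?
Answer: $\frac{493037117357}{6648827} \approx 74154.0$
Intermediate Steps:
$Y{\left(B \right)} = 8 B^{2}$ ($Y{\left(B \right)} = 2 \left(B + B\right) \left(B + B\right) = 2 \cdot 2 B 2 B = 2 \cdot 4 B^{2} = 8 B^{2}$)
$J = 74154$ ($J = \left(10091 - 3649\right) + 8 \left(-92\right)^{2} = 6442 + 8 \cdot 8464 = 6442 + 67712 = 74154$)
$V = - \frac{1}{6648827}$ ($V = \frac{9}{-3 + \left(10618 + \left(93 - 181\right) \left(-49\right)\right) \left(-23936 + 19928\right)} = \frac{9}{-3 + \left(10618 + \left(93 - 181\right) \left(-49\right)\right) \left(-4008\right)} = \frac{9}{-3 + \left(10618 - -4312\right) \left(-4008\right)} = \frac{9}{-3 + \left(10618 + 4312\right) \left(-4008\right)} = \frac{9}{-3 + 14930 \left(-4008\right)} = \frac{9}{-3 - 59839440} = \frac{9}{-59839443} = 9 \left(- \frac{1}{59839443}\right) = - \frac{1}{6648827} \approx -1.504 \cdot 10^{-7}$)
$J + V = 74154 - \frac{1}{6648827} = \frac{493037117357}{6648827}$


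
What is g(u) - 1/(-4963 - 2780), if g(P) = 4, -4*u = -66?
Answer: 30973/7743 ≈ 4.0001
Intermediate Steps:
u = 33/2 (u = -1/4*(-66) = 33/2 ≈ 16.500)
g(u) - 1/(-4963 - 2780) = 4 - 1/(-4963 - 2780) = 4 - 1/(-7743) = 4 - 1*(-1/7743) = 4 + 1/7743 = 30973/7743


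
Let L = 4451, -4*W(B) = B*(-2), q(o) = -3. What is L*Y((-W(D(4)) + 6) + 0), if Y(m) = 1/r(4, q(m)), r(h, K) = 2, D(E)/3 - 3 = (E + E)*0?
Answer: 4451/2 ≈ 2225.5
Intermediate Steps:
D(E) = 9 (D(E) = 9 + 3*((E + E)*0) = 9 + 3*((2*E)*0) = 9 + 3*0 = 9 + 0 = 9)
W(B) = B/2 (W(B) = -B*(-2)/4 = -(-1)*B/2 = B/2)
Y(m) = ½ (Y(m) = 1/2 = ½)
L*Y((-W(D(4)) + 6) + 0) = 4451*(½) = 4451/2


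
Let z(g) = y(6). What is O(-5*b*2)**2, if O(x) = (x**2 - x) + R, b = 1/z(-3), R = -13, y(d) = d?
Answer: 5929/81 ≈ 73.198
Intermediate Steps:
z(g) = 6
b = 1/6 ≈ 0.16667
O(x) = -13 + x**2 - x (O(x) = (x**2 - x) - 13 = -13 + x**2 - x)
O(-5*b*2)**2 = (-13 + (-5*1/6*2)**2 - (-5*1/6)*2)**2 = (-13 + (-5/6*2)**2 - (-5)*2/6)**2 = (-13 + (-5/3)**2 - 1*(-5/3))**2 = (-13 + 25/9 + 5/3)**2 = (-77/9)**2 = 5929/81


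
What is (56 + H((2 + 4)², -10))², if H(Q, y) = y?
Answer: 2116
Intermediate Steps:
(56 + H((2 + 4)², -10))² = (56 - 10)² = 46² = 2116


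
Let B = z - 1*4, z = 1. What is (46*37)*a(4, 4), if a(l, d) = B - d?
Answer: -11914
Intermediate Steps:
B = -3 (B = 1 - 1*4 = 1 - 4 = -3)
a(l, d) = -3 - d
(46*37)*a(4, 4) = (46*37)*(-3 - 1*4) = 1702*(-3 - 4) = 1702*(-7) = -11914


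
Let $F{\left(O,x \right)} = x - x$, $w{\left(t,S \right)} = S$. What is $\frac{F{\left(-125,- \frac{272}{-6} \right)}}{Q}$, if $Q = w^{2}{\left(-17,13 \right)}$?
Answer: $0$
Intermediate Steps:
$F{\left(O,x \right)} = 0$
$Q = 169$ ($Q = 13^{2} = 169$)
$\frac{F{\left(-125,- \frac{272}{-6} \right)}}{Q} = \frac{0}{169} = 0 \cdot \frac{1}{169} = 0$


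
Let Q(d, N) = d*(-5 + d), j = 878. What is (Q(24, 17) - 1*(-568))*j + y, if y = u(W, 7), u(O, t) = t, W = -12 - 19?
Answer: 899079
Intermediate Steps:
W = -31
y = 7
(Q(24, 17) - 1*(-568))*j + y = (24*(-5 + 24) - 1*(-568))*878 + 7 = (24*19 + 568)*878 + 7 = (456 + 568)*878 + 7 = 1024*878 + 7 = 899072 + 7 = 899079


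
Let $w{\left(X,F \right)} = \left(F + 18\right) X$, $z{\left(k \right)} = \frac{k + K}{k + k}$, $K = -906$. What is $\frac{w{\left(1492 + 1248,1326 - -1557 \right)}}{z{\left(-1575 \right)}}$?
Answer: $\frac{8346177000}{827} \approx 1.0092 \cdot 10^{7}$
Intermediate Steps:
$z{\left(k \right)} = \frac{-906 + k}{2 k}$ ($z{\left(k \right)} = \frac{k - 906}{k + k} = \frac{-906 + k}{2 k}$)
$w{\left(X,F \right)} = X \left(18 + F\right)$ ($w{\left(X,F \right)} = \left(18 + F\right) X = X \left(18 + F\right)$)
$\frac{w{\left(1492 + 1248,1326 - -1557 \right)}}{z{\left(-1575 \right)}} = \frac{\left(1492 + 1248\right) \left(18 + \left(1326 - -1557\right)\right)}{\frac{1}{2} \frac{1}{-1575} \left(-906 - 1575\right)} = \frac{2740 \left(18 + \left(1326 + 1557\right)\right)}{\frac{1}{2} \left(- \frac{1}{1575}\right) \left(-2481\right)} = \frac{2740 \left(18 + 2883\right)}{\frac{827}{1050}} = 2740 \cdot 2901 \cdot \frac{1050}{827} = 7948740 \cdot \frac{1050}{827} = \frac{8346177000}{827}$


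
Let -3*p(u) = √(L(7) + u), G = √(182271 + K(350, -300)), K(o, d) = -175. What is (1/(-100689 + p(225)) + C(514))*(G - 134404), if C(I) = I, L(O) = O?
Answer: -6303501611507092388/91244472257 - 806424*√58/91244472257 + 24*√660098/91244472257 + 187598631335588*√11381/91244472257 ≈ -6.8864e+7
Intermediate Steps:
G = 4*√11381 (G = √(182271 - 175) = √182096 = 4*√11381 ≈ 426.73)
p(u) = -√(7 + u)/3
(1/(-100689 + p(225)) + C(514))*(G - 134404) = (1/(-100689 - √(7 + 225)/3) + 514)*(4*√11381 - 134404) = (1/(-100689 - 2*√58/3) + 514)*(-134404 + 4*√11381) = (514 + 1/(-100689 - 2*√58/3))*(-134404 + 4*√11381) = (-134404 + 4*√11381)*(514 + 1/(-100689 - 2*√58/3))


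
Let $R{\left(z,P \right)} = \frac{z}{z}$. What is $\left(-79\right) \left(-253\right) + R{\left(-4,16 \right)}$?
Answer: $19988$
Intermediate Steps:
$R{\left(z,P \right)} = 1$
$\left(-79\right) \left(-253\right) + R{\left(-4,16 \right)} = \left(-79\right) \left(-253\right) + 1 = 19987 + 1 = 19988$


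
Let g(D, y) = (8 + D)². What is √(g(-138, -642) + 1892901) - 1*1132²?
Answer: -1281424 + √1909801 ≈ -1.2800e+6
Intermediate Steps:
√(g(-138, -642) + 1892901) - 1*1132² = √((8 - 138)² + 1892901) - 1*1132² = √((-130)² + 1892901) - 1*1281424 = √(16900 + 1892901) - 1281424 = √1909801 - 1281424 = -1281424 + √1909801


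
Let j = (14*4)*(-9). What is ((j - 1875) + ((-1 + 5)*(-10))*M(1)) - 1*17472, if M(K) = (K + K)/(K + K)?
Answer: -19891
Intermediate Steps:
M(K) = 1 (M(K) = (2*K)/((2*K)) = (2*K)*(1/(2*K)) = 1)
j = -504 (j = 56*(-9) = -504)
((j - 1875) + ((-1 + 5)*(-10))*M(1)) - 1*17472 = ((-504 - 1875) + ((-1 + 5)*(-10))*1) - 1*17472 = (-2379 + (4*(-10))*1) - 17472 = (-2379 - 40*1) - 17472 = (-2379 - 40) - 17472 = -2419 - 17472 = -19891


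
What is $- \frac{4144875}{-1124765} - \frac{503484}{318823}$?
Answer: $\frac{151036060173}{71720190319} \approx 2.1059$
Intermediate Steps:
$- \frac{4144875}{-1124765} - \frac{503484}{318823} = \left(-4144875\right) \left(- \frac{1}{1124765}\right) - \frac{503484}{318823} = \frac{828975}{224953} - \frac{503484}{318823} = \frac{151036060173}{71720190319}$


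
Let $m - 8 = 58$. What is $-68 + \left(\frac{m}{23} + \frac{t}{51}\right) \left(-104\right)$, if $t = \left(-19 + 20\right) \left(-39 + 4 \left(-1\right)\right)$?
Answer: $- \frac{326972}{1173} \approx -278.75$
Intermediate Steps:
$m = 66$ ($m = 8 + 58 = 66$)
$t = -43$ ($t = 1 \left(-39 - 4\right) = 1 \left(-43\right) = -43$)
$-68 + \left(\frac{m}{23} + \frac{t}{51}\right) \left(-104\right) = -68 + \left(\frac{66}{23} - \frac{43}{51}\right) \left(-104\right) = -68 + \frac{2377}{1173} \left(-104\right) = -68 - \frac{247208}{1173} = - \frac{326972}{1173}$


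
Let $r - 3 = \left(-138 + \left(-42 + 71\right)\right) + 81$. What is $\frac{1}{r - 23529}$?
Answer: $- \frac{1}{23554} \approx -4.2456 \cdot 10^{-5}$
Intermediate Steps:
$r = -25$ ($r = 3 + \left(\left(-138 + \left(-42 + 71\right)\right) + 81\right) = 3 + \left(\left(-138 + 29\right) + 81\right) = 3 + \left(-109 + 81\right) = 3 - 28 = -25$)
$\frac{1}{r - 23529} = \frac{1}{-25 - 23529} = \frac{1}{-23554} = - \frac{1}{23554}$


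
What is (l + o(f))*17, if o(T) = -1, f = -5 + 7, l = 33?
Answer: 544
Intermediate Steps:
f = 2
(l + o(f))*17 = (33 - 1)*17 = 32*17 = 544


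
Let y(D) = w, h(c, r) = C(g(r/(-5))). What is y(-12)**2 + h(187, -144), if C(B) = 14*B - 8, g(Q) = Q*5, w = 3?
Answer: 2017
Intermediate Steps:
g(Q) = 5*Q
C(B) = -8 + 14*B
h(c, r) = -8 - 14*r (h(c, r) = -8 + 14*(5*(r/(-5))) = -8 + 14*(5*(r*(-1/5))) = -8 + 14*(5*(-r/5)) = -8 + 14*(-r) = -8 - 14*r)
y(D) = 3
y(-12)**2 + h(187, -144) = 3**2 + (-8 - 14*(-144)) = 9 + (-8 + 2016) = 9 + 2008 = 2017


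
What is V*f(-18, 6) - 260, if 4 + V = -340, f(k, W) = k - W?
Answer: 7996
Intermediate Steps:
V = -344 (V = -4 - 340 = -344)
V*f(-18, 6) - 260 = -344*(-18 - 1*6) - 260 = -344*(-18 - 6) - 260 = -344*(-24) - 260 = 8256 - 260 = 7996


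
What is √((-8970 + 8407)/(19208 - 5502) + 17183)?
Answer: √3227895057310/13706 ≈ 131.08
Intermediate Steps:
√((-8970 + 8407)/(19208 - 5502) + 17183) = √(-563/13706 + 17183) = √(235509635/13706) = √3227895057310/13706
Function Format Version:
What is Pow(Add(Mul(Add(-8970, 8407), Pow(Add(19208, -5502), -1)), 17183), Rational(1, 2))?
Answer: Mul(Rational(1, 13706), Pow(3227895057310, Rational(1, 2))) ≈ 131.08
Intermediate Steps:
Pow(Add(Mul(Add(-8970, 8407), Pow(Add(19208, -5502), -1)), 17183), Rational(1, 2)) = Pow(Add(Mul(-563, Pow(13706, -1)), 17183), Rational(1, 2)) = Pow(Add(Mul(-563, Rational(1, 13706)), 17183), Rational(1, 2)) = Pow(Add(Rational(-563, 13706), 17183), Rational(1, 2)) = Pow(Rational(235509635, 13706), Rational(1, 2)) = Mul(Rational(1, 13706), Pow(3227895057310, Rational(1, 2)))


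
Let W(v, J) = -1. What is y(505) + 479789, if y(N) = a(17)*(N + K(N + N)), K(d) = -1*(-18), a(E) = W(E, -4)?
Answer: 479266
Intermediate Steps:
a(E) = -1
K(d) = 18
y(N) = -18 - N (y(N) = -(N + 18) = -(18 + N) = -18 - N)
y(505) + 479789 = (-18 - 1*505) + 479789 = (-18 - 505) + 479789 = -523 + 479789 = 479266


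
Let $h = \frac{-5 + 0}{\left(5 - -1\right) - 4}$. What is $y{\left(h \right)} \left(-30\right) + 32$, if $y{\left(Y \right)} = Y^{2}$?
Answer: $- \frac{311}{2} \approx -155.5$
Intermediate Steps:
$h = - \frac{5}{2}$ ($h = - \frac{5}{\left(5 + 1\right) - 4} = - \frac{5}{6 - 4} = - \frac{5}{2} \approx -2.5$)
$y{\left(h \right)} \left(-30\right) + 32 = \left(- \frac{5}{2}\right)^{2} \left(-30\right) + 32 = \frac{25}{4} \left(-30\right) + 32 = - \frac{375}{2} + 32 = - \frac{311}{2}$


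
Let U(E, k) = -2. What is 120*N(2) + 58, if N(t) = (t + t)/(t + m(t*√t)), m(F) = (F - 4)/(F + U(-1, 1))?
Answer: 538 + 240*√2 ≈ 877.41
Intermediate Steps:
m(F) = (-4 + F)/(-2 + F) (m(F) = (F - 4)/(F - 2) = (-4 + F)/(-2 + F))
N(t) = 2*t/(t + (-4 + t^(3/2))/(-2 + t^(3/2))) (N(t) = (t + t)/(t + (-4 + t*√t)/(-2 + t*√t)) = (2*t)/(t + (-4 + t^(3/2))/(-2 + t^(3/2))) = 2*t/(t + (-4 + t^(3/2))/(-2 + t^(3/2))))
120*N(2) + 58 = 120*(2*2*(-2 + 2^(3/2))/(-4 + 2^(3/2) + 2*(-2 + 2^(3/2)))) + 58 = 120*(2*2*(-2 + 2*√2)/(-4 + 2*√2 + 2*(-2 + 2*√2))) + 58 = 120*(2*2*(-2 + 2*√2)/(-4 + 2*√2 + (-4 + 4*√2))) + 58 = 120*(2*2*(-2 + 2*√2)/(-8 + 6*√2)) + 58 = 120*(4*(-2 + 2*√2)/(-8 + 6*√2)) + 58 = 480*(-2 + 2*√2)/(-8 + 6*√2) + 58 = 58 + 480*(-2 + 2*√2)/(-8 + 6*√2)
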